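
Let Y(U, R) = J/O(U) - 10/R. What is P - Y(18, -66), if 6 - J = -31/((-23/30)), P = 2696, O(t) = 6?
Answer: 2050505/759 ≈ 2701.6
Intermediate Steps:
J = -792/23 (J = 6 - (-31)/((-23/30)) = 6 - (-31)/((-23*1/30)) = 6 - (-31)/(-23/30) = 6 - (-31)*(-30)/23 = 6 - 1*930/23 = 6 - 930/23 = -792/23 ≈ -34.435)
Y(U, R) = -132/23 - 10/R (Y(U, R) = -792/23/6 - 10/R = -792/23*1/6 - 10/R = -132/23 - 10/R)
P - Y(18, -66) = 2696 - (-132/23 - 10/(-66)) = 2696 - (-132/23 - 10*(-1/66)) = 2696 - (-132/23 + 5/33) = 2696 - 1*(-4241/759) = 2696 + 4241/759 = 2050505/759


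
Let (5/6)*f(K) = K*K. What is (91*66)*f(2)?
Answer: 144144/5 ≈ 28829.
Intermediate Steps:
f(K) = 6*K²/5 (f(K) = 6*(K*K)/5 = 6*K²/5)
(91*66)*f(2) = (91*66)*((6/5)*2²) = 6006*((6/5)*4) = 6006*(24/5) = 144144/5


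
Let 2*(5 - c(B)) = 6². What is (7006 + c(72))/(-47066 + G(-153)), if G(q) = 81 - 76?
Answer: -37/249 ≈ -0.14859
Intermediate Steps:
c(B) = -13 (c(B) = 5 - ½*6² = 5 - ½*36 = 5 - 18 = -13)
G(q) = 5
(7006 + c(72))/(-47066 + G(-153)) = (7006 - 13)/(-47066 + 5) = 6993/(-47061) = 6993*(-1/47061) = -37/249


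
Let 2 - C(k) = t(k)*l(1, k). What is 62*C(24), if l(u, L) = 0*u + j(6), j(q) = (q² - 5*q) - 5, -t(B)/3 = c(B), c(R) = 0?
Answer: 124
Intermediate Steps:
t(B) = 0 (t(B) = -3*0 = 0)
j(q) = -5 + q² - 5*q
l(u, L) = 1 (l(u, L) = 0*u + (-5 + 6² - 5*6) = 0 + (-5 + 36 - 30) = 0 + 1 = 1)
C(k) = 2 (C(k) = 2 - 0 = 2 - 1*0 = 2 + 0 = 2)
62*C(24) = 62*2 = 124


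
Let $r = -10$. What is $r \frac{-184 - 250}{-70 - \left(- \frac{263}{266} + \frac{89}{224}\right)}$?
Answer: $- \frac{18471040}{295403} \approx -62.528$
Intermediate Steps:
$r \frac{-184 - 250}{-70 - \left(- \frac{263}{266} + \frac{89}{224}\right)} = - 10 \frac{-184 - 250}{-70 - \left(- \frac{263}{266} + \frac{89}{224}\right)} = - 10 \left(- \frac{434}{-70 - - \frac{2517}{4256}}\right) = - 10 \left(- \frac{434}{-70 + \left(\frac{263}{266} - \frac{89}{224}\right)}\right) = - 10 \left(- \frac{434}{-70 + \frac{2517}{4256}}\right) = - 10 \left(- \frac{434}{- \frac{295403}{4256}}\right) = - 10 \left(\left(-434\right) \left(- \frac{4256}{295403}\right)\right) = \left(-10\right) \frac{1847104}{295403} = - \frac{18471040}{295403}$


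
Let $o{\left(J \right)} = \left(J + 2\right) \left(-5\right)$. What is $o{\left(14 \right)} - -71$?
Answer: $-9$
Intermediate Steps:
$o{\left(J \right)} = -10 - 5 J$ ($o{\left(J \right)} = \left(2 + J\right) \left(-5\right) = -10 - 5 J$)
$o{\left(14 \right)} - -71 = \left(-10 - 70\right) - -71 = \left(-10 - 70\right) + 71 = -80 + 71 = -9$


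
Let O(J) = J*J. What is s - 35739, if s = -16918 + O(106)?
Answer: -41421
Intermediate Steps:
O(J) = J²
s = -5682 (s = -16918 + 106² = -16918 + 11236 = -5682)
s - 35739 = -5682 - 35739 = -41421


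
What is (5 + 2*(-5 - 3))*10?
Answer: -110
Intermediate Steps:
(5 + 2*(-5 - 3))*10 = (5 + 2*(-8))*10 = (5 - 16)*10 = -11*10 = -110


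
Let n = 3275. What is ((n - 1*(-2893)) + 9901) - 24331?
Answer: -8262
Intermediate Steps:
((n - 1*(-2893)) + 9901) - 24331 = ((3275 - 1*(-2893)) + 9901) - 24331 = ((3275 + 2893) + 9901) - 24331 = (6168 + 9901) - 24331 = 16069 - 24331 = -8262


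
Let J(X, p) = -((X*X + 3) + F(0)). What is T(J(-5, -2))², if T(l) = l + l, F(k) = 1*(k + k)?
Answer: 3136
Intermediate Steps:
F(k) = 2*k (F(k) = 1*(2*k) = 2*k)
J(X, p) = -3 - X² (J(X, p) = -((X*X + 3) + 2*0) = -((X² + 3) + 0) = -((3 + X²) + 0) = -(3 + X²) = -3 - X²)
T(l) = 2*l
T(J(-5, -2))² = (2*(-3 - 1*(-5)²))² = (2*(-3 - 1*25))² = (2*(-3 - 25))² = (2*(-28))² = (-56)² = 3136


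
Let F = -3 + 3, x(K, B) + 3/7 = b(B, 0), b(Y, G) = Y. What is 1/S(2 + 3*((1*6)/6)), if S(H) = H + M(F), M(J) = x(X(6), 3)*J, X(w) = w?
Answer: ⅕ ≈ 0.20000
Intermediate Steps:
x(K, B) = -3/7 + B
F = 0
M(J) = 18*J/7 (M(J) = (-3/7 + 3)*J = 18*J/7)
S(H) = H (S(H) = H + (18/7)*0 = H + 0 = H)
1/S(2 + 3*((1*6)/6)) = 1/(2 + 3*((1*6)/6)) = 1/(2 + 3*(6*(⅙))) = 1/(2 + 3*1) = 1/(2 + 3) = 1/5 = ⅕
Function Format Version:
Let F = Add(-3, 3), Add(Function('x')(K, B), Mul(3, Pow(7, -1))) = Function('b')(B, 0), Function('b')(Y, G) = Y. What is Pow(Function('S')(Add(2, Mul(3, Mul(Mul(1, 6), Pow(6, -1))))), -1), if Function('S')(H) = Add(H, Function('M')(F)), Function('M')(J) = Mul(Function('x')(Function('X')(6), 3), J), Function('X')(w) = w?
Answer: Rational(1, 5) ≈ 0.20000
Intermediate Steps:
Function('x')(K, B) = Add(Rational(-3, 7), B)
F = 0
Function('M')(J) = Mul(Rational(18, 7), J) (Function('M')(J) = Mul(Add(Rational(-3, 7), 3), J) = Mul(Rational(18, 7), J))
Function('S')(H) = H (Function('S')(H) = Add(H, Mul(Rational(18, 7), 0)) = Add(H, 0) = H)
Pow(Function('S')(Add(2, Mul(3, Mul(Mul(1, 6), Pow(6, -1))))), -1) = Pow(Add(2, Mul(3, Mul(Mul(1, 6), Pow(6, -1)))), -1) = Pow(Add(2, Mul(3, Mul(6, Rational(1, 6)))), -1) = Pow(Add(2, Mul(3, 1)), -1) = Pow(Add(2, 3), -1) = Pow(5, -1) = Rational(1, 5)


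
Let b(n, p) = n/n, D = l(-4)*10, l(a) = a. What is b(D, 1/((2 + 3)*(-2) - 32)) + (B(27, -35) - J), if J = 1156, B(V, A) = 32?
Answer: -1123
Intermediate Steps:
D = -40 (D = -4*10 = -40)
b(n, p) = 1
b(D, 1/((2 + 3)*(-2) - 32)) + (B(27, -35) - J) = 1 + (32 - 1*1156) = 1 + (32 - 1156) = 1 - 1124 = -1123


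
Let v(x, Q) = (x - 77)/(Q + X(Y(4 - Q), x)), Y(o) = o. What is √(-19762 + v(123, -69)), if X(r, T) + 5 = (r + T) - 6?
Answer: I*√66478034/58 ≈ 140.58*I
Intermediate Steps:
X(r, T) = -11 + T + r (X(r, T) = -5 + ((r + T) - 6) = -5 + ((T + r) - 6) = -5 + (-6 + T + r) = -11 + T + r)
v(x, Q) = (-77 + x)/(-7 + x) (v(x, Q) = (x - 77)/(Q + (-11 + x + (4 - Q))) = (-77 + x)/(Q + (-7 + x - Q)) = (-77 + x)/(-7 + x))
√(-19762 + v(123, -69)) = √(-19762 + (-77 + 123)/(-7 + 123)) = √(-19762 + 46/116) = √(-19762 + (1/116)*46) = √(-19762 + 23/58) = √(-1146173/58) = I*√66478034/58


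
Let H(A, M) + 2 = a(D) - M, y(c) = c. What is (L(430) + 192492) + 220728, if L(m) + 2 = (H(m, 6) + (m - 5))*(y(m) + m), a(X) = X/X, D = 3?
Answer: 772698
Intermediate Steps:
a(X) = 1
H(A, M) = -1 - M (H(A, M) = -2 + (1 - M) = -1 - M)
L(m) = -2 + 2*m*(-12 + m) (L(m) = -2 + ((-1 - 1*6) + (m - 5))*(m + m) = -2 + ((-1 - 6) + (-5 + m))*(2*m) = -2 + (-7 + (-5 + m))*(2*m) = -2 + (-12 + m)*(2*m) = -2 + 2*m*(-12 + m))
(L(430) + 192492) + 220728 = ((-2 - 24*430 + 2*430**2) + 192492) + 220728 = ((-2 - 10320 + 2*184900) + 192492) + 220728 = ((-2 - 10320 + 369800) + 192492) + 220728 = (359478 + 192492) + 220728 = 551970 + 220728 = 772698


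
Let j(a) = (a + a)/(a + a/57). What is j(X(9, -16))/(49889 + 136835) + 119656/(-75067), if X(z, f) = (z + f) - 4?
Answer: -647932482557/406487504732 ≈ -1.5940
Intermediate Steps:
X(z, f) = -4 + f + z (X(z, f) = (f + z) - 4 = -4 + f + z)
j(a) = 57/29 (j(a) = (2*a)/(a + a*(1/57)) = (2*a)/(a + a/57) = (2*a)/((58*a/57)) = (2*a)*(57/(58*a)) = 57/29)
j(X(9, -16))/(49889 + 136835) + 119656/(-75067) = 57/(29*(49889 + 136835)) + 119656/(-75067) = (57/29)/186724 + 119656*(-1/75067) = (57/29)*(1/186724) - 119656/75067 = 57/5414996 - 119656/75067 = -647932482557/406487504732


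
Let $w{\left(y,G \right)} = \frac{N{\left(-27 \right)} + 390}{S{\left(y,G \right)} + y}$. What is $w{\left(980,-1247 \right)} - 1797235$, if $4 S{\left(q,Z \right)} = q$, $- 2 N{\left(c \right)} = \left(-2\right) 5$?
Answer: $- \frac{440322496}{245} \approx -1.7972 \cdot 10^{6}$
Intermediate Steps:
$N{\left(c \right)} = 5$ ($N{\left(c \right)} = - \frac{\left(-2\right) 5}{2} = \left(- \frac{1}{2}\right) \left(-10\right) = 5$)
$S{\left(q,Z \right)} = \frac{q}{4}$
$w{\left(y,G \right)} = \frac{316}{y}$ ($w{\left(y,G \right)} = \frac{5 + 390}{\frac{y}{4} + y} = \frac{395}{\frac{5}{4} y} = 395 \frac{4}{5 y} = \frac{316}{y}$)
$w{\left(980,-1247 \right)} - 1797235 = \frac{316}{980} - 1797235 = 316 \cdot \frac{1}{980} - 1797235 = \frac{79}{245} - 1797235 = - \frac{440322496}{245}$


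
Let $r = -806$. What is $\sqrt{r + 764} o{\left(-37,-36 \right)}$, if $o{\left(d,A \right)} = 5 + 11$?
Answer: $16 i \sqrt{42} \approx 103.69 i$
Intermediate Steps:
$o{\left(d,A \right)} = 16$
$\sqrt{r + 764} o{\left(-37,-36 \right)} = \sqrt{-806 + 764} \cdot 16 = \sqrt{-42} \cdot 16 = i \sqrt{42} \cdot 16 = 16 i \sqrt{42}$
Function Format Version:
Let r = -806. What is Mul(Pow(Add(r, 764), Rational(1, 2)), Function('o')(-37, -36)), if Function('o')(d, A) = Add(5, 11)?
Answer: Mul(16, I, Pow(42, Rational(1, 2))) ≈ Mul(103.69, I)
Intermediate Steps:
Function('o')(d, A) = 16
Mul(Pow(Add(r, 764), Rational(1, 2)), Function('o')(-37, -36)) = Mul(Pow(Add(-806, 764), Rational(1, 2)), 16) = Mul(Pow(-42, Rational(1, 2)), 16) = Mul(Mul(I, Pow(42, Rational(1, 2))), 16) = Mul(16, I, Pow(42, Rational(1, 2)))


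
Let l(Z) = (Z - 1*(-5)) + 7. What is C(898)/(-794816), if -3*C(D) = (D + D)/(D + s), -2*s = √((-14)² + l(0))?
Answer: 201601/240338051712 + 449*√13/240338051712 ≈ 8.4556e-7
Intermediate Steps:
l(Z) = 12 + Z (l(Z) = (Z + 5) + 7 = (5 + Z) + 7 = 12 + Z)
s = -2*√13 (s = -√((-14)² + (12 + 0))/2 = -√(196 + 12)/2 = -2*√13 ≈ -7.2111)
C(D) = -2*D/(3*(D - 2*√13)) (C(D) = -(D + D)/(3*(D - 2*√13)) = -2*D/(3*(D - 2*√13)))
C(898)/(-794816) = -2*898/(-6*√13 + 3*898)/(-794816) = -2*898/(-6*√13 + 2694)*(-1/794816) = -2*898/(2694 - 6*√13)*(-1/794816) = -1796/(2694 - 6*√13)*(-1/794816) = 449/(198704*(2694 - 6*√13))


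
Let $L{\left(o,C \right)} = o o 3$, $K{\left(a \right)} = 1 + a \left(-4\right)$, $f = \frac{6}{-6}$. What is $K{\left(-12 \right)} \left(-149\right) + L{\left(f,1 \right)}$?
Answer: $-7298$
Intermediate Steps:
$f = -1$ ($f = 6 \left(- \frac{1}{6}\right) = -1$)
$K{\left(a \right)} = 1 - 4 a$
$L{\left(o,C \right)} = 3 o^{2}$ ($L{\left(o,C \right)} = o^{2} \cdot 3 = 3 o^{2}$)
$K{\left(-12 \right)} \left(-149\right) + L{\left(f,1 \right)} = \left(1 - -48\right) \left(-149\right) + 3 \left(-1\right)^{2} = \left(1 + 48\right) \left(-149\right) + 3 \cdot 1 = 49 \left(-149\right) + 3 = -7301 + 3 = -7298$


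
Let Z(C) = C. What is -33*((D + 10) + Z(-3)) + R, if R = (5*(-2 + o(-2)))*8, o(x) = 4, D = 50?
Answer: -1801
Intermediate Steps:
R = 80 (R = (5*(-2 + 4))*8 = (5*2)*8 = 10*8 = 80)
-33*((D + 10) + Z(-3)) + R = -33*((50 + 10) - 3) + 80 = -33*(60 - 3) + 80 = -33*57 + 80 = -1881 + 80 = -1801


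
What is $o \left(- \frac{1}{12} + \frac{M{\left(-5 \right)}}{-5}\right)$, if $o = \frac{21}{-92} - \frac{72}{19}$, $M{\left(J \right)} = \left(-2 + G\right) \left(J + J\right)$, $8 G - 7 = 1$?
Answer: $\frac{58525}{6992} \approx 8.3703$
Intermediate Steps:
$G = 1$ ($G = \frac{7}{8} + \frac{1}{8} \cdot 1 = \frac{7}{8} + \frac{1}{8} = 1$)
$M{\left(J \right)} = - 2 J$ ($M{\left(J \right)} = \left(-2 + 1\right) \left(J + J\right) = - 2 J$)
$o = - \frac{7023}{1748}$ ($o = 21 \left(- \frac{1}{92}\right) - \frac{72}{19} = - \frac{21}{92} - \frac{72}{19} = - \frac{7023}{1748} \approx -4.0177$)
$o \left(- \frac{1}{12} + \frac{M{\left(-5 \right)}}{-5}\right) = - \frac{7023 \left(- \frac{1}{12} + \frac{\left(-2\right) \left(-5\right)}{-5}\right)}{1748} = - \frac{7023 \left(\left(-1\right) \frac{1}{12} + 10 \left(- \frac{1}{5}\right)\right)}{1748} = - \frac{7023 \left(- \frac{1}{12} - 2\right)}{1748} = \left(- \frac{7023}{1748}\right) \left(- \frac{25}{12}\right) = \frac{58525}{6992}$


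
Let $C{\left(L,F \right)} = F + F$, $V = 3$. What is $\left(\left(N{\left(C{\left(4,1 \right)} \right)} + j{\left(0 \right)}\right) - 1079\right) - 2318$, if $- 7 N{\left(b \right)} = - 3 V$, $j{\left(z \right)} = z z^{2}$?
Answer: $- \frac{23770}{7} \approx -3395.7$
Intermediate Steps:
$j{\left(z \right)} = z^{3}$
$C{\left(L,F \right)} = 2 F$
$N{\left(b \right)} = \frac{9}{7}$ ($N{\left(b \right)} = - \frac{\left(-3\right) 3}{7} = \left(- \frac{1}{7}\right) \left(-9\right) = \frac{9}{7}$)
$\left(\left(N{\left(C{\left(4,1 \right)} \right)} + j{\left(0 \right)}\right) - 1079\right) - 2318 = \left(\left(\frac{9}{7} + 0^{3}\right) - 1079\right) - 2318 = \left(\left(\frac{9}{7} + 0\right) - 1079\right) - 2318 = \left(\frac{9}{7} - 1079\right) - 2318 = - \frac{7544}{7} - 2318 = - \frac{23770}{7}$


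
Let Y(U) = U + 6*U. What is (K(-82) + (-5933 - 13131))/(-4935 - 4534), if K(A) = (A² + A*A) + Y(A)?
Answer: 6190/9469 ≈ 0.65371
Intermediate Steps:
Y(U) = 7*U
K(A) = 2*A² + 7*A (K(A) = (A² + A*A) + 7*A = (A² + A²) + 7*A = 2*A² + 7*A)
(K(-82) + (-5933 - 13131))/(-4935 - 4534) = (-82*(7 + 2*(-82)) + (-5933 - 13131))/(-4935 - 4534) = (-82*(7 - 164) - 19064)/(-9469) = (-82*(-157) - 19064)*(-1/9469) = (12874 - 19064)*(-1/9469) = -6190*(-1/9469) = 6190/9469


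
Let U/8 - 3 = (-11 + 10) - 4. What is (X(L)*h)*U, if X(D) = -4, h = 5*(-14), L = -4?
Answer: -4480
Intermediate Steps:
h = -70
U = -16 (U = 24 + 8*((-11 + 10) - 4) = 24 + 8*(-1 - 4) = 24 + 8*(-5) = 24 - 40 = -16)
(X(L)*h)*U = -4*(-70)*(-16) = 280*(-16) = -4480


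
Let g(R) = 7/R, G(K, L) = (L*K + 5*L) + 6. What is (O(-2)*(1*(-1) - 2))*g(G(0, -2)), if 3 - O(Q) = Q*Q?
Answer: -21/4 ≈ -5.2500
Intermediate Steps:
O(Q) = 3 - Q² (O(Q) = 3 - Q*Q = 3 - Q²)
G(K, L) = 6 + 5*L + K*L (G(K, L) = (K*L + 5*L) + 6 = (5*L + K*L) + 6 = 6 + 5*L + K*L)
(O(-2)*(1*(-1) - 2))*g(G(0, -2)) = ((3 - 1*(-2)²)*(1*(-1) - 2))*(7/(6 + 5*(-2) + 0*(-2))) = ((3 - 1*4)*(-1 - 2))*(7/(6 - 10 + 0)) = ((3 - 4)*(-3))*(7/(-4)) = (-1*(-3))*(7*(-¼)) = 3*(-7/4) = -21/4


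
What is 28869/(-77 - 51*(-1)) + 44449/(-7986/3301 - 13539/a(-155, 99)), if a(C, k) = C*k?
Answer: -1558637639271/51901954 ≈ -30030.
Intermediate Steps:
28869/(-77 - 51*(-1)) + 44449/(-7986/3301 - 13539/a(-155, 99)) = 28869/(-77 - 51*(-1)) + 44449/(-7986/3301 - 13539/((-155*99))) = 28869/(-77 + 51) + 44449/(-7986*1/3301 - 13539/(-15345)) = 28869/(-26) + 44449/(-7986/3301 - 13539*(-1/15345)) = 28869*(-1/26) + 44449/(-7986/3301 + 4513/5115) = -28869/26 + 44449/(-25950977/16884615) = -28869/26 + 44449*(-16884615/25950977) = -28869/26 - 750504252135/25950977 = -1558637639271/51901954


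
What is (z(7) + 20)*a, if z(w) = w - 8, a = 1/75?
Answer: 19/75 ≈ 0.25333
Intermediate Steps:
a = 1/75 ≈ 0.013333
z(w) = -8 + w
(z(7) + 20)*a = ((-8 + 7) + 20)*(1/75) = (-1 + 20)*(1/75) = 19*(1/75) = 19/75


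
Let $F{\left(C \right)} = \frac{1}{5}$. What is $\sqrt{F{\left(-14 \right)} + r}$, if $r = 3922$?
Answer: $\frac{3 \sqrt{10895}}{5} \approx 62.627$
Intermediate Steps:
$F{\left(C \right)} = \frac{1}{5}$
$\sqrt{F{\left(-14 \right)} + r} = \sqrt{\frac{1}{5} + 3922} = \sqrt{\frac{19611}{5}} = \frac{3 \sqrt{10895}}{5}$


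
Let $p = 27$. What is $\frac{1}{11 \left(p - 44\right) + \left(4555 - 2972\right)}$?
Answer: $\frac{1}{1396} \approx 0.00071633$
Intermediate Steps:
$\frac{1}{11 \left(p - 44\right) + \left(4555 - 2972\right)} = \frac{1}{11 \left(27 - 44\right) + \left(4555 - 2972\right)} = \frac{1}{11 \left(-17\right) + 1583} = \frac{1}{-187 + 1583} = \frac{1}{1396}$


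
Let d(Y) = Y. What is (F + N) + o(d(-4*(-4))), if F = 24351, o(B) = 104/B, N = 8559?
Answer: 65833/2 ≈ 32917.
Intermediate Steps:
(F + N) + o(d(-4*(-4))) = (24351 + 8559) + 104/((-4*(-4))) = 32910 + 104/16 = 32910 + 104*(1/16) = 32910 + 13/2 = 65833/2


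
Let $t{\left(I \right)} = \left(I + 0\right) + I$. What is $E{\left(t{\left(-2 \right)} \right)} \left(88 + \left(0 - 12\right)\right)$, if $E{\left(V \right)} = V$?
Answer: $-304$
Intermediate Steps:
$t{\left(I \right)} = 2 I$ ($t{\left(I \right)} = I + I = 2 I$)
$E{\left(t{\left(-2 \right)} \right)} \left(88 + \left(0 - 12\right)\right) = 2 \left(-2\right) \left(88 + \left(0 - 12\right)\right) = - 4 \left(88 + \left(0 - 12\right)\right) = - 4 \left(88 - 12\right) = \left(-4\right) 76 = -304$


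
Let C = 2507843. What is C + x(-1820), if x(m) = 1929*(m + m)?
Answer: -4513717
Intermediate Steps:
x(m) = 3858*m (x(m) = 1929*(2*m) = 3858*m)
C + x(-1820) = 2507843 + 3858*(-1820) = 2507843 - 7021560 = -4513717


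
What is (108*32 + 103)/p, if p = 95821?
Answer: 3559/95821 ≈ 0.037142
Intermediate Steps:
(108*32 + 103)/p = (108*32 + 103)/95821 = (3456 + 103)*(1/95821) = 3559*(1/95821) = 3559/95821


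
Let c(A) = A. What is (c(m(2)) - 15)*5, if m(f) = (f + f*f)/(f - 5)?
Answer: -85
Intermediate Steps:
m(f) = (f + f**2)/(-5 + f)
(c(m(2)) - 15)*5 = (2*(1 + 2)/(-5 + 2) - 15)*5 = (2*3/(-3) - 15)*5 = (2*(-1/3)*3 - 15)*5 = (-2 - 15)*5 = -17*5 = -85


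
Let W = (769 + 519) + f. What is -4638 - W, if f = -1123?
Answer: -4803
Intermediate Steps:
W = 165 (W = (769 + 519) - 1123 = 1288 - 1123 = 165)
-4638 - W = -4638 - 1*165 = -4638 - 165 = -4803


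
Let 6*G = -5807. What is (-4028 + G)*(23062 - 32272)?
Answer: 46011625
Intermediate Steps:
G = -5807/6 (G = (⅙)*(-5807) = -5807/6 ≈ -967.83)
(-4028 + G)*(23062 - 32272) = (-4028 - 5807/6)*(23062 - 32272) = -29975/6*(-9210) = 46011625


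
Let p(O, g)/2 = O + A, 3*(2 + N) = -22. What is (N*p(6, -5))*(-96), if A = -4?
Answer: 3584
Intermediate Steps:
N = -28/3 (N = -2 + (⅓)*(-22) = -2 - 22/3 = -28/3 ≈ -9.3333)
p(O, g) = -8 + 2*O (p(O, g) = 2*(O - 4) = 2*(-4 + O) = -8 + 2*O)
(N*p(6, -5))*(-96) = -28*(-8 + 2*6)/3*(-96) = -28*(-8 + 12)/3*(-96) = -28/3*4*(-96) = -112/3*(-96) = 3584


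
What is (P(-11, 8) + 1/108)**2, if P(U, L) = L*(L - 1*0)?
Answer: 47789569/11664 ≈ 4097.2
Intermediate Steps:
P(U, L) = L**2 (P(U, L) = L*(L + 0) = L*L = L**2)
(P(-11, 8) + 1/108)**2 = (8**2 + 1/108)**2 = (64 + 1/108)**2 = (6913/108)**2 = 47789569/11664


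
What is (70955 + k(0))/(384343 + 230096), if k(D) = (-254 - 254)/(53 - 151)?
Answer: 3477049/30107511 ≈ 0.11549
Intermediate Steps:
k(D) = 254/49 (k(D) = -508/(-98) = -508*(-1/98) = 254/49)
(70955 + k(0))/(384343 + 230096) = (70955 + 254/49)/(384343 + 230096) = (3477049/49)/614439 = (3477049/49)*(1/614439) = 3477049/30107511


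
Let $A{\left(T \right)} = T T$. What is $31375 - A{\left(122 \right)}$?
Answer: $16491$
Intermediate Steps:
$A{\left(T \right)} = T^{2}$
$31375 - A{\left(122 \right)} = 31375 - 122^{2} = 31375 - 14884 = 16491$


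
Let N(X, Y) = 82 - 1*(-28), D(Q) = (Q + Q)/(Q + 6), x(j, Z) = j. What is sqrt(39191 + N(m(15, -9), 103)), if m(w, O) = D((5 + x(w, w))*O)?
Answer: sqrt(39301) ≈ 198.24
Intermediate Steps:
D(Q) = 2*Q/(6 + Q) (D(Q) = (2*Q)/(6 + Q) = 2*Q/(6 + Q))
m(w, O) = 2*O*(5 + w)/(6 + O*(5 + w)) (m(w, O) = 2*((5 + w)*O)/(6 + (5 + w)*O) = 2*(O*(5 + w))/(6 + O*(5 + w)) = 2*O*(5 + w)/(6 + O*(5 + w)))
N(X, Y) = 110 (N(X, Y) = 82 + 28 = 110)
sqrt(39191 + N(m(15, -9), 103)) = sqrt(39191 + 110) = sqrt(39301)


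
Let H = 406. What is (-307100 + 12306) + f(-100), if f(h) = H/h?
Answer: -14739903/50 ≈ -2.9480e+5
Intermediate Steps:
f(h) = 406/h
(-307100 + 12306) + f(-100) = (-307100 + 12306) + 406/(-100) = -294794 + 406*(-1/100) = -294794 - 203/50 = -14739903/50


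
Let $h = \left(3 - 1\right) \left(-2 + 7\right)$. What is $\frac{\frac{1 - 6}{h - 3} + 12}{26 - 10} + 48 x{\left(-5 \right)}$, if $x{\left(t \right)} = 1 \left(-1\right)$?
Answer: $- \frac{5297}{112} \approx -47.295$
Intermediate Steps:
$h = 10$ ($h = 2 \cdot 5 = 10$)
$x{\left(t \right)} = -1$
$\frac{\frac{1 - 6}{h - 3} + 12}{26 - 10} + 48 x{\left(-5 \right)} = \frac{\frac{1 - 6}{10 - 3} + 12}{26 - 10} + 48 \left(-1\right) = \frac{- \frac{5}{7} + 12}{16} - 48 = \left(\left(-5\right) \frac{1}{7} + 12\right) \frac{1}{16} - 48 = \left(- \frac{5}{7} + 12\right) \frac{1}{16} - 48 = \frac{79}{7} \cdot \frac{1}{16} - 48 = \frac{79}{112} - 48 = - \frac{5297}{112}$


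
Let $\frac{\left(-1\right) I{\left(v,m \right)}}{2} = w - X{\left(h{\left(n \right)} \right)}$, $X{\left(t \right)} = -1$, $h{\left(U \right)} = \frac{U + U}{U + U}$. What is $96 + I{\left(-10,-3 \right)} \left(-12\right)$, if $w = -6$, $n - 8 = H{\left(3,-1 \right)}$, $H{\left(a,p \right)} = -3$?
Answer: $-24$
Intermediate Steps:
$n = 5$ ($n = 8 - 3 = 5$)
$h{\left(U \right)} = 1$ ($h{\left(U \right)} = \frac{2 U}{2 U} = 2 U \frac{1}{2 U} = 1$)
$I{\left(v,m \right)} = 10$ ($I{\left(v,m \right)} = - 2 \left(-6 - -1\right) = - 2 \left(-6 + 1\right) = \left(-2\right) \left(-5\right) = 10$)
$96 + I{\left(-10,-3 \right)} \left(-12\right) = 96 + 10 \left(-12\right) = 96 - 120 = -24$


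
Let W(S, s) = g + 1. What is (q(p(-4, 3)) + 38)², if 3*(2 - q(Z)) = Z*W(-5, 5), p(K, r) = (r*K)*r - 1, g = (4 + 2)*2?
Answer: 361201/9 ≈ 40133.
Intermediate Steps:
g = 12 (g = 6*2 = 12)
W(S, s) = 13 (W(S, s) = 12 + 1 = 13)
p(K, r) = -1 + K*r² (p(K, r) = (K*r)*r - 1 = K*r² - 1 = -1 + K*r²)
q(Z) = 2 - 13*Z/3 (q(Z) = 2 - Z*13/3 = 2 - 13*Z/3)
(q(p(-4, 3)) + 38)² = ((2 - 13*(-1 - 4*3²)/3) + 38)² = ((2 - 13*(-1 - 4*9)/3) + 38)² = ((2 - 13*(-1 - 36)/3) + 38)² = ((2 - 13/3*(-37)) + 38)² = ((2 + 481/3) + 38)² = (487/3 + 38)² = (601/3)² = 361201/9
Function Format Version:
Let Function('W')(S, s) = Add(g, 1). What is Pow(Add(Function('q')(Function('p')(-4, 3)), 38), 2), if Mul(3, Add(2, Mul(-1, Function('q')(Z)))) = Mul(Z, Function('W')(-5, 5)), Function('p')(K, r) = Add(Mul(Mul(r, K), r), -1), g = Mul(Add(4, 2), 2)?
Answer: Rational(361201, 9) ≈ 40133.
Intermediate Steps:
g = 12 (g = Mul(6, 2) = 12)
Function('W')(S, s) = 13 (Function('W')(S, s) = Add(12, 1) = 13)
Function('p')(K, r) = Add(-1, Mul(K, Pow(r, 2))) (Function('p')(K, r) = Add(Mul(Mul(K, r), r), -1) = Add(Mul(K, Pow(r, 2)), -1) = Add(-1, Mul(K, Pow(r, 2))))
Function('q')(Z) = Add(2, Mul(Rational(-13, 3), Z)) (Function('q')(Z) = Add(2, Mul(Rational(-1, 3), Mul(Z, 13))) = Add(2, Mul(Rational(-1, 3), Mul(13, Z))) = Add(2, Mul(Rational(-13, 3), Z)))
Pow(Add(Function('q')(Function('p')(-4, 3)), 38), 2) = Pow(Add(Add(2, Mul(Rational(-13, 3), Add(-1, Mul(-4, Pow(3, 2))))), 38), 2) = Pow(Add(Add(2, Mul(Rational(-13, 3), Add(-1, Mul(-4, 9)))), 38), 2) = Pow(Add(Add(2, Mul(Rational(-13, 3), Add(-1, -36))), 38), 2) = Pow(Add(Add(2, Mul(Rational(-13, 3), -37)), 38), 2) = Pow(Add(Add(2, Rational(481, 3)), 38), 2) = Pow(Add(Rational(487, 3), 38), 2) = Pow(Rational(601, 3), 2) = Rational(361201, 9)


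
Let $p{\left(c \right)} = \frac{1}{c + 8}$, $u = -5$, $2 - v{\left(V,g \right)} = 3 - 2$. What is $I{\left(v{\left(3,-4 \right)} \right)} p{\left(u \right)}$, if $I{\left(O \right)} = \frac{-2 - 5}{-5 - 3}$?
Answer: $\frac{7}{24} \approx 0.29167$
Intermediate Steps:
$v{\left(V,g \right)} = 1$ ($v{\left(V,g \right)} = 2 - \left(3 - 2\right) = 2 - 1 = 1$)
$p{\left(c \right)} = \frac{1}{8 + c}$
$I{\left(O \right)} = \frac{7}{8}$ ($I{\left(O \right)} = - \frac{7}{-8} = \left(-7\right) \left(- \frac{1}{8}\right) = \frac{7}{8}$)
$I{\left(v{\left(3,-4 \right)} \right)} p{\left(u \right)} = \frac{7}{8 \left(8 - 5\right)} = \frac{7}{8 \cdot 3} = \frac{7}{8} \cdot \frac{1}{3} = \frac{7}{24}$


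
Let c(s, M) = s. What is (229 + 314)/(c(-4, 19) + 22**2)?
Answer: 181/160 ≈ 1.1313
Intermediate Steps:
(229 + 314)/(c(-4, 19) + 22**2) = (229 + 314)/(-4 + 22**2) = 543/(-4 + 484) = 543/480 = 543*(1/480) = 181/160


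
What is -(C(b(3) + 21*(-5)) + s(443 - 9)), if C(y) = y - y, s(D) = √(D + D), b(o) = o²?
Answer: -2*√217 ≈ -29.462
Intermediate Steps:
s(D) = √2*√D (s(D) = √(2*D) = √2*√D)
C(y) = 0
-(C(b(3) + 21*(-5)) + s(443 - 9)) = -(0 + √2*√(443 - 9)) = -(0 + √2*√434) = -(0 + 2*√217) = -2*√217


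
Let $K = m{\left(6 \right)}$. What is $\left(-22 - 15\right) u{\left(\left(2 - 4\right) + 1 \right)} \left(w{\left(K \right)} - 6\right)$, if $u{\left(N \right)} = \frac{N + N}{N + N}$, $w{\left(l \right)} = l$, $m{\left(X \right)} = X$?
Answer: $0$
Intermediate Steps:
$K = 6$
$u{\left(N \right)} = 1$ ($u{\left(N \right)} = \frac{2 N}{2 N} = 2 N \frac{1}{2 N} = 1$)
$\left(-22 - 15\right) u{\left(\left(2 - 4\right) + 1 \right)} \left(w{\left(K \right)} - 6\right) = \left(-22 - 15\right) 1 \left(6 - 6\right) = \left(-37\right) 1 \cdot 0 = \left(-37\right) 0 = 0$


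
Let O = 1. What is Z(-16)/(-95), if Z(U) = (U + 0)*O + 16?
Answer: 0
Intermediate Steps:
Z(U) = 16 + U (Z(U) = (U + 0)*1 + 16 = U*1 + 16 = U + 16 = 16 + U)
Z(-16)/(-95) = (16 - 16)/(-95) = 0*(-1/95) = 0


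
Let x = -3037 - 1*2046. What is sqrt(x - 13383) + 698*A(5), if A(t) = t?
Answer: 3490 + I*sqrt(18466) ≈ 3490.0 + 135.89*I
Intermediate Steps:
x = -5083 (x = -3037 - 2046 = -5083)
sqrt(x - 13383) + 698*A(5) = sqrt(-5083 - 13383) + 698*5 = sqrt(-18466) + 3490 = I*sqrt(18466) + 3490 = 3490 + I*sqrt(18466)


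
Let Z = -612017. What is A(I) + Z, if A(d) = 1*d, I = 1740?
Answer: -610277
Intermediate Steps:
A(d) = d
A(I) + Z = 1740 - 612017 = -610277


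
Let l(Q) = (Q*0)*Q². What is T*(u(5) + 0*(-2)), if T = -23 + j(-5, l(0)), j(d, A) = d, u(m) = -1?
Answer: 28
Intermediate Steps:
l(Q) = 0 (l(Q) = 0*Q² = 0)
T = -28 (T = -23 - 5 = -28)
T*(u(5) + 0*(-2)) = -28*(-1 + 0*(-2)) = -28*(-1 + 0) = -28*(-1) = 28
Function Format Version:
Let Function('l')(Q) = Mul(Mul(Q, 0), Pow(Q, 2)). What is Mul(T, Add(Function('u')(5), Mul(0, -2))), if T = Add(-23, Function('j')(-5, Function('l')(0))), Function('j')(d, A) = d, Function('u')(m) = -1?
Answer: 28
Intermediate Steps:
Function('l')(Q) = 0 (Function('l')(Q) = Mul(0, Pow(Q, 2)) = 0)
T = -28 (T = Add(-23, -5) = -28)
Mul(T, Add(Function('u')(5), Mul(0, -2))) = Mul(-28, Add(-1, Mul(0, -2))) = Mul(-28, Add(-1, 0)) = Mul(-28, -1) = 28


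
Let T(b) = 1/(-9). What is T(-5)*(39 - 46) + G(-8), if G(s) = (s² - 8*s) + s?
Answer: 1087/9 ≈ 120.78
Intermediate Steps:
T(b) = -⅑
G(s) = s² - 7*s
T(-5)*(39 - 46) + G(-8) = -(39 - 46)/9 - 8*(-7 - 8) = -⅑*(-7) - 8*(-15) = 7/9 + 120 = 1087/9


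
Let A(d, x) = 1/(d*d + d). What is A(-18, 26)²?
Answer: 1/93636 ≈ 1.0680e-5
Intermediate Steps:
A(d, x) = 1/(d + d²) (A(d, x) = 1/(d² + d) = 1/(d + d²))
A(-18, 26)² = (1/((-18)*(1 - 18)))² = (-1/18/(-17))² = (-1/18*(-1/17))² = (1/306)² = 1/93636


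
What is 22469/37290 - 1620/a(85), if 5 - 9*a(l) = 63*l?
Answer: 13277947/3990030 ≈ 3.3278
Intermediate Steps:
a(l) = 5/9 - 7*l
22469/37290 - 1620/a(85) = 22469/37290 - 1620/(5/9 - 7*85) = 22469*(1/37290) - 1620/(5/9 - 595) = 22469/37290 - 1620/(-5350/9) = 22469/37290 - 1620*(-9/5350) = 22469/37290 + 1458/535 = 13277947/3990030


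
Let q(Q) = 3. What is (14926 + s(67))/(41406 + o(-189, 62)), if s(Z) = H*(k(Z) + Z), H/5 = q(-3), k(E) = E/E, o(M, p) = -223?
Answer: 15946/41183 ≈ 0.38720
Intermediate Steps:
k(E) = 1
H = 15 (H = 5*3 = 15)
s(Z) = 15 + 15*Z (s(Z) = 15*(1 + Z) = 15 + 15*Z)
(14926 + s(67))/(41406 + o(-189, 62)) = (14926 + (15 + 15*67))/(41406 - 223) = (14926 + (15 + 1005))/41183 = (14926 + 1020)*(1/41183) = 15946*(1/41183) = 15946/41183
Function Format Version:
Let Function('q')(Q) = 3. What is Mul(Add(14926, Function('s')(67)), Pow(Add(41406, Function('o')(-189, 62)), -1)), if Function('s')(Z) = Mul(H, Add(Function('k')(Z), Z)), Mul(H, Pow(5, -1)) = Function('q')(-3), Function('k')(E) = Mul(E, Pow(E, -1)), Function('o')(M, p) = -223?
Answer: Rational(15946, 41183) ≈ 0.38720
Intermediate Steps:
Function('k')(E) = 1
H = 15 (H = Mul(5, 3) = 15)
Function('s')(Z) = Add(15, Mul(15, Z)) (Function('s')(Z) = Mul(15, Add(1, Z)) = Add(15, Mul(15, Z)))
Mul(Add(14926, Function('s')(67)), Pow(Add(41406, Function('o')(-189, 62)), -1)) = Mul(Add(14926, Add(15, Mul(15, 67))), Pow(Add(41406, -223), -1)) = Mul(Add(14926, Add(15, 1005)), Pow(41183, -1)) = Mul(Add(14926, 1020), Rational(1, 41183)) = Mul(15946, Rational(1, 41183)) = Rational(15946, 41183)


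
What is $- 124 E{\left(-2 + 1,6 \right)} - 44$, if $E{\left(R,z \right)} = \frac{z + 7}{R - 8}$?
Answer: $\frac{1216}{9} \approx 135.11$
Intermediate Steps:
$E{\left(R,z \right)} = \frac{7 + z}{-8 + R}$
$- 124 E{\left(-2 + 1,6 \right)} - 44 = - 124 \frac{7 + 6}{-8 + \left(-2 + 1\right)} - 44 = - 124 \frac{1}{-8 - 1} \cdot 13 - 44 = - 124 \frac{1}{-9} \cdot 13 - 44 = - 124 \left(\left(- \frac{1}{9}\right) 13\right) - 44 = \left(-124\right) \left(- \frac{13}{9}\right) - 44 = \frac{1612}{9} - 44 = \frac{1216}{9}$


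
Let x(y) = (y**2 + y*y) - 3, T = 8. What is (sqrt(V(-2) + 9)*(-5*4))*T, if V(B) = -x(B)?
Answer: -320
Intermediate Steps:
x(y) = -3 + 2*y**2 (x(y) = (y**2 + y**2) - 3 = 2*y**2 - 3 = -3 + 2*y**2)
V(B) = 3 - 2*B**2 (V(B) = -(-3 + 2*B**2) = 3 - 2*B**2)
(sqrt(V(-2) + 9)*(-5*4))*T = (sqrt((3 - 2*(-2)**2) + 9)*(-5*4))*8 = (sqrt((3 - 2*4) + 9)*(-20))*8 = (sqrt((3 - 8) + 9)*(-20))*8 = (sqrt(-5 + 9)*(-20))*8 = (sqrt(4)*(-20))*8 = (2*(-20))*8 = -40*8 = -320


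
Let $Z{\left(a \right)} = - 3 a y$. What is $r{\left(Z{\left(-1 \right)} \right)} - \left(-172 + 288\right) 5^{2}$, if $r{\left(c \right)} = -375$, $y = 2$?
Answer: $-3275$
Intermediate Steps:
$Z{\left(a \right)} = - 6 a$ ($Z{\left(a \right)} = - 3 a 2 = - 6 a$)
$r{\left(Z{\left(-1 \right)} \right)} - \left(-172 + 288\right) 5^{2} = -375 - \left(-172 + 288\right) 5^{2} = -375 - 116 \cdot 25 = -375 - 2900 = -3275$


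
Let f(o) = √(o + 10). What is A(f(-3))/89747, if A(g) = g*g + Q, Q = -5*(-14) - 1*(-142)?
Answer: 219/89747 ≈ 0.0024402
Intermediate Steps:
f(o) = √(10 + o)
Q = 212 (Q = 70 + 142 = 212)
A(g) = 212 + g² (A(g) = g*g + 212 = g² + 212 = 212 + g²)
A(f(-3))/89747 = (212 + (√(10 - 3))²)/89747 = (212 + (√7)²)*(1/89747) = (212 + 7)*(1/89747) = 219*(1/89747) = 219/89747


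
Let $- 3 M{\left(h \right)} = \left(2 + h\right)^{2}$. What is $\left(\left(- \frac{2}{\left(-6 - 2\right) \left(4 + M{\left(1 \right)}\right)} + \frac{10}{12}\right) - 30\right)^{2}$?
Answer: $\frac{120409}{144} \approx 836.17$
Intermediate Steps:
$M{\left(h \right)} = - \frac{\left(2 + h\right)^{2}}{3}$
$\left(\left(- \frac{2}{\left(-6 - 2\right) \left(4 + M{\left(1 \right)}\right)} + \frac{10}{12}\right) - 30\right)^{2} = \left(\left(- \frac{2}{\left(-6 - 2\right) \left(4 - \frac{\left(2 + 1\right)^{2}}{3}\right)} + \frac{10}{12}\right) - 30\right)^{2} = \left(\left(- \frac{2}{\left(-6 + \left(2 - 4\right)\right) \left(4 - \frac{3^{2}}{3}\right)} + 10 \cdot \frac{1}{12}\right) - 30\right)^{2} = \left(\left(- \frac{2}{\left(-6 - 2\right) \left(4 - 3\right)} + \frac{5}{6}\right) - 30\right)^{2} = \left(\left(- \frac{2}{\left(-8\right) \left(4 - 3\right)} + \frac{5}{6}\right) - 30\right)^{2} = \left(\left(- \frac{2}{\left(-8\right) 1} + \frac{5}{6}\right) - 30\right)^{2} = \left(\left(- \frac{2}{-8} + \frac{5}{6}\right) - 30\right)^{2} = \left(\left(\left(-2\right) \left(- \frac{1}{8}\right) + \frac{5}{6}\right) - 30\right)^{2} = \left(\left(\frac{1}{4} + \frac{5}{6}\right) - 30\right)^{2} = \left(\frac{13}{12} - 30\right)^{2} = \left(- \frac{347}{12}\right)^{2} = \frac{120409}{144}$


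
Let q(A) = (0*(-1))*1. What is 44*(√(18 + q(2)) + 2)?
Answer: 88 + 132*√2 ≈ 274.68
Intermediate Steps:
q(A) = 0 (q(A) = 0*1 = 0)
44*(√(18 + q(2)) + 2) = 44*(√(18 + 0) + 2) = 44*(√18 + 2) = 44*(3*√2 + 2) = 44*(2 + 3*√2) = 88 + 132*√2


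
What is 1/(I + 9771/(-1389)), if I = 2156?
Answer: 463/994971 ≈ 0.00046534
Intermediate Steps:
1/(I + 9771/(-1389)) = 1/(2156 + 9771/(-1389)) = 1/(2156 + 9771*(-1/1389)) = 1/(2156 - 3257/463) = 1/(994971/463) = 463/994971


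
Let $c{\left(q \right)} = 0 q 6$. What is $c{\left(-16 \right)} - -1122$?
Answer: $1122$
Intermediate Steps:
$c{\left(q \right)} = 0$ ($c{\left(q \right)} = 0 \cdot 6 = 0$)
$c{\left(-16 \right)} - -1122 = 0 - -1122 = 0 + 1122 = 1122$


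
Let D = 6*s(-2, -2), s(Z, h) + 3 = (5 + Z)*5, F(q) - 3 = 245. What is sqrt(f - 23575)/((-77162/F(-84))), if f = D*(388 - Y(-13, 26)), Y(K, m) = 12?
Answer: -124*sqrt(3497)/38581 ≈ -0.19006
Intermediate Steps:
F(q) = 248 (F(q) = 3 + 245 = 248)
s(Z, h) = 22 + 5*Z (s(Z, h) = -3 + (5 + Z)*5 = -3 + (25 + 5*Z) = 22 + 5*Z)
D = 72 (D = 6*(22 + 5*(-2)) = 6*(22 - 10) = 6*12 = 72)
f = 27072 (f = 72*(388 - 1*12) = 72*(388 - 12) = 72*376 = 27072)
sqrt(f - 23575)/((-77162/F(-84))) = sqrt(27072 - 23575)/((-77162/248)) = sqrt(3497)/((-77162*1/248)) = sqrt(3497)/(-38581/124) = sqrt(3497)*(-124/38581) = -124*sqrt(3497)/38581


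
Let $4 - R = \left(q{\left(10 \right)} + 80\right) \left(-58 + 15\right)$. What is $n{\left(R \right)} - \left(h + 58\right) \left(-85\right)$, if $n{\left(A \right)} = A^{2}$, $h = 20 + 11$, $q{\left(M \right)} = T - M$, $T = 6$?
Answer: $10713549$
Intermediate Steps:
$q{\left(M \right)} = 6 - M$
$h = 31$
$R = 3272$ ($R = 4 - \left(\left(6 - 10\right) + 80\right) \left(-58 + 15\right) = 4 - \left(\left(6 - 10\right) + 80\right) \left(-43\right) = 4 - \left(-4 + 80\right) \left(-43\right) = 4 - 76 \left(-43\right) = 4 - -3268 = 4 + 3268 = 3272$)
$n{\left(R \right)} - \left(h + 58\right) \left(-85\right) = 3272^{2} - \left(31 + 58\right) \left(-85\right) = 10705984 - 89 \left(-85\right) = 10705984 - -7565 = 10705984 + 7565 = 10713549$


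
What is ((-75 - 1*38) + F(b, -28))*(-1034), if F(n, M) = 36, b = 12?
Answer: 79618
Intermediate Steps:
((-75 - 1*38) + F(b, -28))*(-1034) = ((-75 - 1*38) + 36)*(-1034) = ((-75 - 38) + 36)*(-1034) = (-113 + 36)*(-1034) = -77*(-1034) = 79618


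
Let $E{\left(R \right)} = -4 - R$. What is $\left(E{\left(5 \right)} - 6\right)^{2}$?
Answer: $225$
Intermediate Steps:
$\left(E{\left(5 \right)} - 6\right)^{2} = \left(\left(-4 - 5\right) - 6\right)^{2} = \left(-9 - 6\right)^{2} = \left(-15\right)^{2} = 225$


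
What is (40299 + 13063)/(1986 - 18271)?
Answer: -53362/16285 ≈ -3.2768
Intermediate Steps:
(40299 + 13063)/(1986 - 18271) = 53362/(-16285) = 53362*(-1/16285) = -53362/16285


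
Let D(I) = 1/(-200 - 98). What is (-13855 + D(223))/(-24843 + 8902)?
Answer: 4128791/4750418 ≈ 0.86914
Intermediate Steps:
D(I) = -1/298 (D(I) = 1/(-298) = -1/298)
(-13855 + D(223))/(-24843 + 8902) = (-13855 - 1/298)/(-24843 + 8902) = -4128791/298/(-15941) = -4128791/298*(-1/15941) = 4128791/4750418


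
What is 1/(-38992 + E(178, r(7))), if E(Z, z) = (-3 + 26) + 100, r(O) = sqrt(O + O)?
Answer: -1/38869 ≈ -2.5727e-5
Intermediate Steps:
r(O) = sqrt(2)*sqrt(O) (r(O) = sqrt(2*O) = sqrt(2)*sqrt(O))
E(Z, z) = 123 (E(Z, z) = 23 + 100 = 123)
1/(-38992 + E(178, r(7))) = 1/(-38992 + 123) = 1/(-38869) = -1/38869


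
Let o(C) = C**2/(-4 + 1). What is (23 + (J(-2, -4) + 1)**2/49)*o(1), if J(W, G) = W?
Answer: -376/49 ≈ -7.6735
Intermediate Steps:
o(C) = -C**2/3 (o(C) = C**2/(-3) = -C**2/3)
(23 + (J(-2, -4) + 1)**2/49)*o(1) = (23 + (-2 + 1)**2/49)*(-1/3*1**2) = (23 + (-1)**2*(1/49))*(-1/3*1) = (23 + 1*(1/49))*(-1/3) = (23 + 1/49)*(-1/3) = (1128/49)*(-1/3) = -376/49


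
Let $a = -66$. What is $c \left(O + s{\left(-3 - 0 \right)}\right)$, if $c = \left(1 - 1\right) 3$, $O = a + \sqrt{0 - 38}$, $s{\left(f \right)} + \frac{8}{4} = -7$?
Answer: $0$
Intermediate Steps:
$s{\left(f \right)} = -9$ ($s{\left(f \right)} = -2 - 7 = -9$)
$O = -66 + i \sqrt{38}$ ($O = -66 + \sqrt{0 - 38} = -66 + \sqrt{-38} = -66 + i \sqrt{38} \approx -66.0 + 6.1644 i$)
$c = 0$ ($c = 0 \cdot 3 = 0$)
$c \left(O + s{\left(-3 - 0 \right)}\right) = 0 \left(\left(-66 + i \sqrt{38}\right) - 9\right) = 0 \left(-75 + i \sqrt{38}\right) = 0$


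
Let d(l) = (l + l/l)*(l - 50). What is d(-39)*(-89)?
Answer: -300998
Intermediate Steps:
d(l) = (1 + l)*(-50 + l) (d(l) = (l + 1)*(-50 + l) = (1 + l)*(-50 + l))
d(-39)*(-89) = (-50 + (-39)**2 - 49*(-39))*(-89) = (-50 + 1521 + 1911)*(-89) = 3382*(-89) = -300998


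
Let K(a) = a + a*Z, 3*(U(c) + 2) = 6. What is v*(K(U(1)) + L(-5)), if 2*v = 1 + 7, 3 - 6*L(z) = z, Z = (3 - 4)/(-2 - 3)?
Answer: 16/3 ≈ 5.3333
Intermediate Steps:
Z = ⅕ (Z = -1/(-5) = -1*(-⅕) = ⅕ ≈ 0.20000)
L(z) = ½ - z/6
U(c) = 0 (U(c) = -2 + (⅓)*6 = -2 + 2 = 0)
K(a) = 6*a/5 (K(a) = a + a*(⅕) = a + a/5 = 6*a/5)
v = 4 (v = (1 + 7)/2 = (½)*8 = 4)
v*(K(U(1)) + L(-5)) = 4*((6/5)*0 + (½ - ⅙*(-5))) = 4*(0 + (½ + ⅚)) = 4*(0 + 4/3) = 4*(4/3) = 16/3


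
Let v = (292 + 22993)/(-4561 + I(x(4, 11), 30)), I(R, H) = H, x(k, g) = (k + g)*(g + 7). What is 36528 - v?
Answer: 165531653/4531 ≈ 36533.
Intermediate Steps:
x(k, g) = (7 + g)*(g + k) (x(k, g) = (g + k)*(7 + g) = (7 + g)*(g + k))
v = -23285/4531 (v = (292 + 22993)/(-4561 + 30) = 23285/(-4531) = 23285*(-1/4531) = -23285/4531 ≈ -5.1390)
36528 - v = 36528 - 1*(-23285/4531) = 36528 + 23285/4531 = 165531653/4531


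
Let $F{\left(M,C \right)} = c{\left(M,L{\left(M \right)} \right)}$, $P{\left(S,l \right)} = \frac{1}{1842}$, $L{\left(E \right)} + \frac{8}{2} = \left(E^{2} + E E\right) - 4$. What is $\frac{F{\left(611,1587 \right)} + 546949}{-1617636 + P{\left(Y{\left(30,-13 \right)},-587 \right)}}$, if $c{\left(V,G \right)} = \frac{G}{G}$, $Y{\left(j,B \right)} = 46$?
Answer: $- \frac{1007481900}{2979685511} \approx -0.33812$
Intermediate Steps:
$L{\left(E \right)} = -8 + 2 E^{2}$ ($L{\left(E \right)} = -4 - \left(4 - E^{2} - E E\right) = -4 + \left(\left(E^{2} + E^{2}\right) - 4\right) = -4 + \left(2 E^{2} - 4\right) = -4 + \left(-4 + 2 E^{2}\right) = -8 + 2 E^{2}$)
$P{\left(S,l \right)} = \frac{1}{1842}$
$c{\left(V,G \right)} = 1$
$F{\left(M,C \right)} = 1$
$\frac{F{\left(611,1587 \right)} + 546949}{-1617636 + P{\left(Y{\left(30,-13 \right)},-587 \right)}} = \frac{1 + 546949}{-1617636 + \frac{1}{1842}} = \frac{546950}{- \frac{2979685511}{1842}} = 546950 \left(- \frac{1842}{2979685511}\right) = - \frac{1007481900}{2979685511}$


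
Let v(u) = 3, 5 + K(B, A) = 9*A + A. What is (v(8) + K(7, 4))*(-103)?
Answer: -3914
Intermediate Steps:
K(B, A) = -5 + 10*A (K(B, A) = -5 + (9*A + A) = -5 + 10*A)
(v(8) + K(7, 4))*(-103) = (3 + (-5 + 10*4))*(-103) = (3 + (-5 + 40))*(-103) = (3 + 35)*(-103) = 38*(-103) = -3914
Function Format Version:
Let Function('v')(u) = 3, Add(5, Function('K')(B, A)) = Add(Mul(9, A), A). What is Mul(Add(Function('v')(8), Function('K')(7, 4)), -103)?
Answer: -3914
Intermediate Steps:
Function('K')(B, A) = Add(-5, Mul(10, A)) (Function('K')(B, A) = Add(-5, Add(Mul(9, A), A)) = Add(-5, Mul(10, A)))
Mul(Add(Function('v')(8), Function('K')(7, 4)), -103) = Mul(Add(3, Add(-5, Mul(10, 4))), -103) = Mul(Add(3, Add(-5, 40)), -103) = Mul(Add(3, 35), -103) = Mul(38, -103) = -3914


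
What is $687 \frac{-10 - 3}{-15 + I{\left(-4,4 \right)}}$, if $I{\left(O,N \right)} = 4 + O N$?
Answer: $\frac{2977}{9} \approx 330.78$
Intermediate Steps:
$I{\left(O,N \right)} = 4 + N O$
$687 \frac{-10 - 3}{-15 + I{\left(-4,4 \right)}} = 687 \frac{-10 - 3}{-15 + \left(4 + 4 \left(-4\right)\right)} = 687 \left(- \frac{13}{-15 + \left(4 - 16\right)}\right) = 687 \left(- \frac{13}{-15 - 12}\right) = 687 \left(- \frac{13}{-27}\right) = 687 \left(\left(-13\right) \left(- \frac{1}{27}\right)\right) = 687 \cdot \frac{13}{27} = \frac{2977}{9}$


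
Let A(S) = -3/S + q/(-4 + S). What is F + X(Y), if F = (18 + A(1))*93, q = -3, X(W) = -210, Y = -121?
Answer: 1278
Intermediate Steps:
A(S) = -3/S - 3/(-4 + S)
F = 1488 (F = (18 + 6*(2 - 1*1)/(1*(-4 + 1)))*93 = (18 + 6*1*(2 - 1)/(-3))*93 = (18 + 6*1*(-1/3)*1)*93 = (18 - 2)*93 = 16*93 = 1488)
F + X(Y) = 1488 - 210 = 1278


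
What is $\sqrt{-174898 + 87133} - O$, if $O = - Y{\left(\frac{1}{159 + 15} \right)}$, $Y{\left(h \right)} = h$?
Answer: $\frac{1}{174} + i \sqrt{87765} \approx 0.0057471 + 296.25 i$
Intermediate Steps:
$O = - \frac{1}{174}$ ($O = - \frac{1}{159 + 15} = - \frac{1}{174} \approx -0.0057471$)
$\sqrt{-174898 + 87133} - O = \sqrt{-174898 + 87133} - - \frac{1}{174} = \sqrt{-87765} + \frac{1}{174} = i \sqrt{87765} + \frac{1}{174} = \frac{1}{174} + i \sqrt{87765}$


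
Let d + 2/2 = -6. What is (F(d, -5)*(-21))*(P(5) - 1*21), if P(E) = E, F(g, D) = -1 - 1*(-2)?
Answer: 336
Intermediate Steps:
d = -7 (d = -1 - 6 = -7)
F(g, D) = 1 (F(g, D) = -1 + 2 = 1)
(F(d, -5)*(-21))*(P(5) - 1*21) = (1*(-21))*(5 - 1*21) = -21*(5 - 21) = -21*(-16) = 336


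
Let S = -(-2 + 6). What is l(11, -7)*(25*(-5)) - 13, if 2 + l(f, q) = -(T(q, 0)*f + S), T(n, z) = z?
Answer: -263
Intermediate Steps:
S = -4 (S = -1*4 = -4)
l(f, q) = 2 (l(f, q) = -2 - (0*f - 4) = -2 - (0 - 4) = -2 - 1*(-4) = -2 + 4 = 2)
l(11, -7)*(25*(-5)) - 13 = 2*(25*(-5)) - 13 = 2*(-125) - 13 = -250 - 13 = -263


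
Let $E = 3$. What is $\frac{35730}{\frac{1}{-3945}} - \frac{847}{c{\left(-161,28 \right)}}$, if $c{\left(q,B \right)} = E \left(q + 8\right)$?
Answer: $- \frac{64698275303}{459} \approx -1.4095 \cdot 10^{8}$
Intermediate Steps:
$c{\left(q,B \right)} = 24 + 3 q$ ($c{\left(q,B \right)} = 3 \left(q + 8\right) = 3 \left(8 + q\right) = 24 + 3 q$)
$\frac{35730}{\frac{1}{-3945}} - \frac{847}{c{\left(-161,28 \right)}} = \frac{35730}{\frac{1}{-3945}} - \frac{847}{24 + 3 \left(-161\right)} = \frac{35730}{- \frac{1}{3945}} - \frac{847}{24 - 483} = 35730 \left(-3945\right) - \frac{847}{-459} = -140954850 - - \frac{847}{459} = -140954850 + \frac{847}{459} = - \frac{64698275303}{459}$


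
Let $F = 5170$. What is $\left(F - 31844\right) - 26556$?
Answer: $-53230$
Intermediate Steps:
$\left(F - 31844\right) - 26556 = \left(5170 - 31844\right) - 26556 = -26674 - 26556 = -53230$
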